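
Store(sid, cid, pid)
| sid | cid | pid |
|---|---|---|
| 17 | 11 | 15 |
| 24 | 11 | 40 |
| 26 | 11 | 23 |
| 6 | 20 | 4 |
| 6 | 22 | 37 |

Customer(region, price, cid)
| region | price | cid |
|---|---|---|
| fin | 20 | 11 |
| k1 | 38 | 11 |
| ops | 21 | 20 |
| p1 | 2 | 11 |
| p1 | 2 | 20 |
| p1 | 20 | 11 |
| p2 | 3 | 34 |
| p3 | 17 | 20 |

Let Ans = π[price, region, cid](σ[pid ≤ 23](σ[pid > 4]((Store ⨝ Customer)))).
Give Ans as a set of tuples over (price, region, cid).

{(2, p1, 11), (20, fin, 11), (20, p1, 11), (38, k1, 11)}

Natural join on cid: {(17, 11, 15, fin, 20), (17, 11, 15, k1, 38), (17, 11, 15, p1, 2), (17, 11, 15, p1, 20), (24, 11, 40, fin, 20), (24, 11, 40, k1, 38), (24, 11, 40, p1, 2), (24, 11, 40, p1, 20), (26, 11, 23, fin, 20), (26, 11, 23, k1, 38), (26, 11, 23, p1, 2), (26, 11, 23, p1, 20), (6, 20, 4, ops, 21), (6, 20, 4, p1, 2), (6, 20, 4, p3, 17)}
Filtering on pid > 4 leaves {(17, 11, 15, fin, 20), (17, 11, 15, k1, 38), (17, 11, 15, p1, 2), (17, 11, 15, p1, 20), (24, 11, 40, fin, 20), (24, 11, 40, k1, 38), (24, 11, 40, p1, 2), (24, 11, 40, p1, 20), (26, 11, 23, fin, 20), (26, 11, 23, k1, 38), (26, 11, 23, p1, 2), (26, 11, 23, p1, 20)}.
Filtering on pid ≤ 23 leaves {(17, 11, 15, fin, 20), (17, 11, 15, k1, 38), (17, 11, 15, p1, 2), (17, 11, 15, p1, 20), (26, 11, 23, fin, 20), (26, 11, 23, k1, 38), (26, 11, 23, p1, 2), (26, 11, 23, p1, 20)}.
π[price, region, cid]: project onto (price, region, cid) (4 duplicate(s) eliminated) → {(2, p1, 11), (20, fin, 11), (20, p1, 11), (38, k1, 11)}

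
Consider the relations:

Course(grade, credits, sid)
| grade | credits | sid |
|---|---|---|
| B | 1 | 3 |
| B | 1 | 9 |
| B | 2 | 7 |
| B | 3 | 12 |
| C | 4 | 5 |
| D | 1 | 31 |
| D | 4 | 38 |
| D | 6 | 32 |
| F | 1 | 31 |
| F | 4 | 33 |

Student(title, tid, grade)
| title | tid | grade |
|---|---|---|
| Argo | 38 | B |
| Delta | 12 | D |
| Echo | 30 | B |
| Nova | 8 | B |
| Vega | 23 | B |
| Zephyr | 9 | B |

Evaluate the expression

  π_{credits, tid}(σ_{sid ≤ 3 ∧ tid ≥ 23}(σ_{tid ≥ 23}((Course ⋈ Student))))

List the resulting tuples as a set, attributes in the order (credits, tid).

{(1, 23), (1, 30), (1, 38)}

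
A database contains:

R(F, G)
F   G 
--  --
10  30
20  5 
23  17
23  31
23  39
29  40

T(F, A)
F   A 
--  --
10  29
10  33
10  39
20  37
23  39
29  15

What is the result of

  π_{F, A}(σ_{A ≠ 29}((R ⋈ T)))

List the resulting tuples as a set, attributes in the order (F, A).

Natural join on F: {(10, 30, 29), (10, 30, 33), (10, 30, 39), (20, 5, 37), (23, 17, 39), (23, 31, 39), (23, 39, 39), (29, 40, 15)}
σ[A ≠ 29]: keep tuples satisfying A ≠ 29 → {(10, 30, 33), (10, 30, 39), (20, 5, 37), (23, 17, 39), (23, 31, 39), (23, 39, 39), (29, 40, 15)}
Projecting to F, A (2 duplicate(s) eliminated): {(10, 33), (10, 39), (20, 37), (23, 39), (29, 15)}

{(10, 33), (10, 39), (20, 37), (23, 39), (29, 15)}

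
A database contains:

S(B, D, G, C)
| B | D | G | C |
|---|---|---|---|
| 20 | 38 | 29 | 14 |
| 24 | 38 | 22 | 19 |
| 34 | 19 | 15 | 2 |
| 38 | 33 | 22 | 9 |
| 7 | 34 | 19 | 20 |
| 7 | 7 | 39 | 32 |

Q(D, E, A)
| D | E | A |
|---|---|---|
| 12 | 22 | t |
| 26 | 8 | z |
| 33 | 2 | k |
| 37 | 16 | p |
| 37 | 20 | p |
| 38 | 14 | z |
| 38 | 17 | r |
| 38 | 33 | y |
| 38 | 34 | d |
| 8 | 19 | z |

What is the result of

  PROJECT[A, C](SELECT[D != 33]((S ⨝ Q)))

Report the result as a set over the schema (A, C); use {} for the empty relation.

{(d, 14), (d, 19), (r, 14), (r, 19), (y, 14), (y, 19), (z, 14), (z, 19)}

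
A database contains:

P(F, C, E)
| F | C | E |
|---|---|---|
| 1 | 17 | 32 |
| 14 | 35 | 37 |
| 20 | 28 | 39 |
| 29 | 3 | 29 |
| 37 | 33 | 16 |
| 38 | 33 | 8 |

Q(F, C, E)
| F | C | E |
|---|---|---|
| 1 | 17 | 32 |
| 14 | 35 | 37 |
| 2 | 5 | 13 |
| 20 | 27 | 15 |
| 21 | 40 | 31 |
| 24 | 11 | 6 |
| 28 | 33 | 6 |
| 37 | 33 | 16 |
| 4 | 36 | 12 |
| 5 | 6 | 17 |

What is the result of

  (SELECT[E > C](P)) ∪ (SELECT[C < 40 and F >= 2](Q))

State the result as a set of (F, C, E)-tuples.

Selection E > C: {(1, 17, 32), (14, 35, 37), (20, 28, 39), (29, 3, 29)}
Selection C < 40 and F >= 2: {(14, 35, 37), (2, 5, 13), (20, 27, 15), (24, 11, 6), (28, 33, 6), (37, 33, 16), (4, 36, 12), (5, 6, 17)}
Taking the union: {(1, 17, 32), (14, 35, 37), (2, 5, 13), (20, 27, 15), (20, 28, 39), (24, 11, 6), (28, 33, 6), (29, 3, 29), (37, 33, 16), (4, 36, 12), (5, 6, 17)}

{(1, 17, 32), (14, 35, 37), (2, 5, 13), (20, 27, 15), (20, 28, 39), (24, 11, 6), (28, 33, 6), (29, 3, 29), (37, 33, 16), (4, 36, 12), (5, 6, 17)}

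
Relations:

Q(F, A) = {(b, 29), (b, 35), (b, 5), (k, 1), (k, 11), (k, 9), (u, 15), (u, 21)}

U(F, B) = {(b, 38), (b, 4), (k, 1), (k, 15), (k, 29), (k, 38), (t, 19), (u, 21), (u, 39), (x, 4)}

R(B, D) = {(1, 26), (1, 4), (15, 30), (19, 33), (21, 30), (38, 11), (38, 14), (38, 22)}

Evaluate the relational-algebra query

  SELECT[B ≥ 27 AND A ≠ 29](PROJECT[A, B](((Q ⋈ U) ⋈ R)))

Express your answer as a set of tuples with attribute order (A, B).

{(1, 38), (11, 38), (35, 38), (5, 38), (9, 38)}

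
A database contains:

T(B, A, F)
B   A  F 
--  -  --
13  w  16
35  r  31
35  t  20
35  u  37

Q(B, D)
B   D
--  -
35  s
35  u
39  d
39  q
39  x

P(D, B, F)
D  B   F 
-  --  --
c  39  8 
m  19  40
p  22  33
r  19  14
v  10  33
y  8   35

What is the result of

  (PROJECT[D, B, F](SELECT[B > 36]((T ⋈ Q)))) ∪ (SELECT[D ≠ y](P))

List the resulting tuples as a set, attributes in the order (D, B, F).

Natural join on B: {(35, r, 31, s), (35, r, 31, u), (35, t, 20, s), (35, t, 20, u), (35, u, 37, s), (35, u, 37, u)}
σ[B > 36]: keep tuples satisfying B > 36 → {}
Projecting to D, B, F: {}
σ[D ≠ y]: keep tuples satisfying D ≠ y → {(c, 39, 8), (m, 19, 40), (p, 22, 33), (r, 19, 14), (v, 10, 33)}
Taking the union: {(c, 39, 8), (m, 19, 40), (p, 22, 33), (r, 19, 14), (v, 10, 33)}

{(c, 39, 8), (m, 19, 40), (p, 22, 33), (r, 19, 14), (v, 10, 33)}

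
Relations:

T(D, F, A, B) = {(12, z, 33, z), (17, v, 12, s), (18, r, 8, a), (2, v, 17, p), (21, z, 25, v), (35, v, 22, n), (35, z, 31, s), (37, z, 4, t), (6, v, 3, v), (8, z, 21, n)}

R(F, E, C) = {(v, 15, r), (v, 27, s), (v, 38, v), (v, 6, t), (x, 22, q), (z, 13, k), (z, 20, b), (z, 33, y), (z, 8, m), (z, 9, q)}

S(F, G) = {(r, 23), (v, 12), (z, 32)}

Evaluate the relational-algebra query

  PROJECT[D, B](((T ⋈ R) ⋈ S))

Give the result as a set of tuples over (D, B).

{(12, z), (17, s), (2, p), (21, v), (35, n), (35, s), (37, t), (6, v), (8, n)}

Natural join on F: {(12, z, 33, z, 13, k), (12, z, 33, z, 20, b), (12, z, 33, z, 33, y), (12, z, 33, z, 8, m), (12, z, 33, z, 9, q), (17, v, 12, s, 15, r), (17, v, 12, s, 27, s), (17, v, 12, s, 38, v), (17, v, 12, s, 6, t), (2, v, 17, p, 15, r), (2, v, 17, p, 27, s), (2, v, 17, p, 38, v), (2, v, 17, p, 6, t), (21, z, 25, v, 13, k), (21, z, 25, v, 20, b), (21, z, 25, v, 33, y), (21, z, 25, v, 8, m), (21, z, 25, v, 9, q), (35, v, 22, n, 15, r), (35, v, 22, n, 27, s), (35, v, 22, n, 38, v), (35, v, 22, n, 6, t), (35, z, 31, s, 13, k), (35, z, 31, s, 20, b), (35, z, 31, s, 33, y), (35, z, 31, s, 8, m), (35, z, 31, s, 9, q), (37, z, 4, t, 13, k), (37, z, 4, t, 20, b), (37, z, 4, t, 33, y), (37, z, 4, t, 8, m), (37, z, 4, t, 9, q), (6, v, 3, v, 15, r), (6, v, 3, v, 27, s), (6, v, 3, v, 38, v), (6, v, 3, v, 6, t), (8, z, 21, n, 13, k), (8, z, 21, n, 20, b), (8, z, 21, n, 33, y), (8, z, 21, n, 8, m), (8, z, 21, n, 9, q)}
Natural join on F: {(12, z, 33, z, 13, k, 32), (12, z, 33, z, 20, b, 32), (12, z, 33, z, 33, y, 32), (12, z, 33, z, 8, m, 32), (12, z, 33, z, 9, q, 32), (17, v, 12, s, 15, r, 12), (17, v, 12, s, 27, s, 12), (17, v, 12, s, 38, v, 12), (17, v, 12, s, 6, t, 12), (2, v, 17, p, 15, r, 12), (2, v, 17, p, 27, s, 12), (2, v, 17, p, 38, v, 12), (2, v, 17, p, 6, t, 12), (21, z, 25, v, 13, k, 32), (21, z, 25, v, 20, b, 32), (21, z, 25, v, 33, y, 32), (21, z, 25, v, 8, m, 32), (21, z, 25, v, 9, q, 32), (35, v, 22, n, 15, r, 12), (35, v, 22, n, 27, s, 12), (35, v, 22, n, 38, v, 12), (35, v, 22, n, 6, t, 12), (35, z, 31, s, 13, k, 32), (35, z, 31, s, 20, b, 32), (35, z, 31, s, 33, y, 32), (35, z, 31, s, 8, m, 32), (35, z, 31, s, 9, q, 32), (37, z, 4, t, 13, k, 32), (37, z, 4, t, 20, b, 32), (37, z, 4, t, 33, y, 32), (37, z, 4, t, 8, m, 32), (37, z, 4, t, 9, q, 32), (6, v, 3, v, 15, r, 12), (6, v, 3, v, 27, s, 12), (6, v, 3, v, 38, v, 12), (6, v, 3, v, 6, t, 12), (8, z, 21, n, 13, k, 32), (8, z, 21, n, 20, b, 32), (8, z, 21, n, 33, y, 32), (8, z, 21, n, 8, m, 32), (8, z, 21, n, 9, q, 32)}
π_{D, B} gives {(12, z), (17, s), (2, p), (21, v), (35, n), (35, s), (37, t), (6, v), (8, n)} (32 duplicate(s) eliminated).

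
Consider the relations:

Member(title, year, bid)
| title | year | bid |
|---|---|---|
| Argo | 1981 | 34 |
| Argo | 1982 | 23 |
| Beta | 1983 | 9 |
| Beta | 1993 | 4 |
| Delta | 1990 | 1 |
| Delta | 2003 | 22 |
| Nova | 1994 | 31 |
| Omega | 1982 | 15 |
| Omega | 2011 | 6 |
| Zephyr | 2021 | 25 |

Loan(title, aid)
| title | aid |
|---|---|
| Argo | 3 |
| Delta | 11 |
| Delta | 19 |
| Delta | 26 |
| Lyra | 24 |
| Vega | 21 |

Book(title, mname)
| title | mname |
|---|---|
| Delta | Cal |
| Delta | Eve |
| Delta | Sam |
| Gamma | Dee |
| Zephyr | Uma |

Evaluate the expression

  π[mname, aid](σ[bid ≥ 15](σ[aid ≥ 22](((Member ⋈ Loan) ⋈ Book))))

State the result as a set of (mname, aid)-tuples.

{(Cal, 26), (Eve, 26), (Sam, 26)}

Natural join on title: {(Argo, 1981, 34, 3), (Argo, 1982, 23, 3), (Delta, 1990, 1, 11), (Delta, 1990, 1, 19), (Delta, 1990, 1, 26), (Delta, 2003, 22, 11), (Delta, 2003, 22, 19), (Delta, 2003, 22, 26)}
Natural join on title: {(Delta, 1990, 1, 11, Cal), (Delta, 1990, 1, 11, Eve), (Delta, 1990, 1, 11, Sam), (Delta, 1990, 1, 19, Cal), (Delta, 1990, 1, 19, Eve), (Delta, 1990, 1, 19, Sam), (Delta, 1990, 1, 26, Cal), (Delta, 1990, 1, 26, Eve), (Delta, 1990, 1, 26, Sam), (Delta, 2003, 22, 11, Cal), (Delta, 2003, 22, 11, Eve), (Delta, 2003, 22, 11, Sam), (Delta, 2003, 22, 19, Cal), (Delta, 2003, 22, 19, Eve), (Delta, 2003, 22, 19, Sam), (Delta, 2003, 22, 26, Cal), (Delta, 2003, 22, 26, Eve), (Delta, 2003, 22, 26, Sam)}
σ[aid ≥ 22]: keep tuples satisfying aid ≥ 22 → {(Delta, 1990, 1, 26, Cal), (Delta, 1990, 1, 26, Eve), (Delta, 1990, 1, 26, Sam), (Delta, 2003, 22, 26, Cal), (Delta, 2003, 22, 26, Eve), (Delta, 2003, 22, 26, Sam)}
σ[bid ≥ 15]: keep tuples satisfying bid ≥ 15 → {(Delta, 2003, 22, 26, Cal), (Delta, 2003, 22, 26, Eve), (Delta, 2003, 22, 26, Sam)}
π_{mname, aid} gives {(Cal, 26), (Eve, 26), (Sam, 26)}.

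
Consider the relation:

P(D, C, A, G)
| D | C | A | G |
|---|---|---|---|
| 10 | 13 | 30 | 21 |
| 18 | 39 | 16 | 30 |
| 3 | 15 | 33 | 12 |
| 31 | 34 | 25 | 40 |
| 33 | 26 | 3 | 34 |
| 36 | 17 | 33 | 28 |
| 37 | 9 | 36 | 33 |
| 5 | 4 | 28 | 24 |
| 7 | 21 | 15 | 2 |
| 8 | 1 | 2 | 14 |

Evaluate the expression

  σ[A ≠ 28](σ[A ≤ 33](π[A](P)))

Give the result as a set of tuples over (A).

Projecting to A (1 duplicate(s) eliminated): {15, 16, 2, 25, 28, 3, 30, 33, 36}
σ[A ≤ 33]: keep tuples satisfying A ≤ 33 → {15, 16, 2, 25, 28, 3, 30, 33}
σ[A ≠ 28]: keep tuples satisfying A ≠ 28 → {15, 16, 2, 25, 3, 30, 33}

{15, 16, 2, 25, 3, 30, 33}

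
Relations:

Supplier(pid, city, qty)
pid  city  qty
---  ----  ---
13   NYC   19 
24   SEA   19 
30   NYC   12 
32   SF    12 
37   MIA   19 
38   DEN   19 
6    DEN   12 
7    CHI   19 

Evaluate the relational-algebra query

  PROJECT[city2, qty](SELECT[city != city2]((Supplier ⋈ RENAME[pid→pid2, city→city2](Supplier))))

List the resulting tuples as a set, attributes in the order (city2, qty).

{(CHI, 19), (DEN, 12), (DEN, 19), (MIA, 19), (NYC, 12), (NYC, 19), (SEA, 19), (SF, 12)}

ρ[pid→pid2, city→city2]: schema becomes (pid2, city2, qty); tuples unchanged.
Supplier ⋈ RENAME[pid→pid2, city→city2](Supplier) (natural join on qty): {(13, NYC, 19, 13, NYC), (13, NYC, 19, 24, SEA), (13, NYC, 19, 37, MIA), (13, NYC, 19, 38, DEN), (13, NYC, 19, 7, CHI), (24, SEA, 19, 13, NYC), (24, SEA, 19, 24, SEA), (24, SEA, 19, 37, MIA), (24, SEA, 19, 38, DEN), (24, SEA, 19, 7, CHI), (30, NYC, 12, 30, NYC), (30, NYC, 12, 32, SF), (30, NYC, 12, 6, DEN), (32, SF, 12, 30, NYC), (32, SF, 12, 32, SF), (32, SF, 12, 6, DEN), (37, MIA, 19, 13, NYC), (37, MIA, 19, 24, SEA), (37, MIA, 19, 37, MIA), (37, MIA, 19, 38, DEN), (37, MIA, 19, 7, CHI), (38, DEN, 19, 13, NYC), (38, DEN, 19, 24, SEA), (38, DEN, 19, 37, MIA), (38, DEN, 19, 38, DEN), (38, DEN, 19, 7, CHI), (6, DEN, 12, 30, NYC), (6, DEN, 12, 32, SF), (6, DEN, 12, 6, DEN), (7, CHI, 19, 13, NYC), (7, CHI, 19, 24, SEA), (7, CHI, 19, 37, MIA), (7, CHI, 19, 38, DEN), (7, CHI, 19, 7, CHI)}
Apply σ_{city != city2}; surviving tuples: {(13, NYC, 19, 24, SEA), (13, NYC, 19, 37, MIA), (13, NYC, 19, 38, DEN), (13, NYC, 19, 7, CHI), (24, SEA, 19, 13, NYC), (24, SEA, 19, 37, MIA), (24, SEA, 19, 38, DEN), (24, SEA, 19, 7, CHI), (30, NYC, 12, 32, SF), (30, NYC, 12, 6, DEN), (32, SF, 12, 30, NYC), (32, SF, 12, 6, DEN), (37, MIA, 19, 13, NYC), (37, MIA, 19, 24, SEA), (37, MIA, 19, 38, DEN), (37, MIA, 19, 7, CHI), (38, DEN, 19, 13, NYC), (38, DEN, 19, 24, SEA), (38, DEN, 19, 37, MIA), (38, DEN, 19, 7, CHI), (6, DEN, 12, 30, NYC), (6, DEN, 12, 32, SF), (7, CHI, 19, 13, NYC), (7, CHI, 19, 24, SEA), (7, CHI, 19, 37, MIA), (7, CHI, 19, 38, DEN)}
π_{city2, qty} gives {(CHI, 19), (DEN, 12), (DEN, 19), (MIA, 19), (NYC, 12), (NYC, 19), (SEA, 19), (SF, 12)} (18 duplicate(s) eliminated).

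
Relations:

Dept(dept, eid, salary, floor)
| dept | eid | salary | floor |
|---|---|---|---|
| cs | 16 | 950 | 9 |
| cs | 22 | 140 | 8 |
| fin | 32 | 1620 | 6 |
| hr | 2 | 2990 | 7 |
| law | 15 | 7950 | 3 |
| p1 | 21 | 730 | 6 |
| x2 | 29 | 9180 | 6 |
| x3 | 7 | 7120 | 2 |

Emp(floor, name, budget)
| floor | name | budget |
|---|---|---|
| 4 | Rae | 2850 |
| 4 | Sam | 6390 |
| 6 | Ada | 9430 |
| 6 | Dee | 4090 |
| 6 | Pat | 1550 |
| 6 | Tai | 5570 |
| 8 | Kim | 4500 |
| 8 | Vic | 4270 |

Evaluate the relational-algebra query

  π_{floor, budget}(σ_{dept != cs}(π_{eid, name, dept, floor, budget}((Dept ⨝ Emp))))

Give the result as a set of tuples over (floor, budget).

{(6, 1550), (6, 4090), (6, 5570), (6, 9430)}

Natural join on floor: {(cs, 22, 140, 8, Kim, 4500), (cs, 22, 140, 8, Vic, 4270), (fin, 32, 1620, 6, Ada, 9430), (fin, 32, 1620, 6, Dee, 4090), (fin, 32, 1620, 6, Pat, 1550), (fin, 32, 1620, 6, Tai, 5570), (p1, 21, 730, 6, Ada, 9430), (p1, 21, 730, 6, Dee, 4090), (p1, 21, 730, 6, Pat, 1550), (p1, 21, 730, 6, Tai, 5570), (x2, 29, 9180, 6, Ada, 9430), (x2, 29, 9180, 6, Dee, 4090), (x2, 29, 9180, 6, Pat, 1550), (x2, 29, 9180, 6, Tai, 5570)}
π_{eid, name, dept, floor, budget} gives {(21, Ada, p1, 6, 9430), (21, Dee, p1, 6, 4090), (21, Pat, p1, 6, 1550), (21, Tai, p1, 6, 5570), (22, Kim, cs, 8, 4500), (22, Vic, cs, 8, 4270), (29, Ada, x2, 6, 9430), (29, Dee, x2, 6, 4090), (29, Pat, x2, 6, 1550), (29, Tai, x2, 6, 5570), (32, Ada, fin, 6, 9430), (32, Dee, fin, 6, 4090), (32, Pat, fin, 6, 1550), (32, Tai, fin, 6, 5570)}.
σ[dept != cs]: keep tuples satisfying dept != cs → {(21, Ada, p1, 6, 9430), (21, Dee, p1, 6, 4090), (21, Pat, p1, 6, 1550), (21, Tai, p1, 6, 5570), (29, Ada, x2, 6, 9430), (29, Dee, x2, 6, 4090), (29, Pat, x2, 6, 1550), (29, Tai, x2, 6, 5570), (32, Ada, fin, 6, 9430), (32, Dee, fin, 6, 4090), (32, Pat, fin, 6, 1550), (32, Tai, fin, 6, 5570)}
π_{floor, budget} gives {(6, 1550), (6, 4090), (6, 5570), (6, 9430)} (8 duplicate(s) eliminated).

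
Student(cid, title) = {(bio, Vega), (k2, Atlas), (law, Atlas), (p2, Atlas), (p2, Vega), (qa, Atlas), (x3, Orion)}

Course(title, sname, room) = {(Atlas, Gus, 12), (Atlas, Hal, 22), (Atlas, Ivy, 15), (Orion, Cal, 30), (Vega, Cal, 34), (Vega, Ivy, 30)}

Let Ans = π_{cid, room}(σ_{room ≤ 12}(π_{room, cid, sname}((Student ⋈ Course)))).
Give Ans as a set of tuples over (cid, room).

{(k2, 12), (law, 12), (p2, 12), (qa, 12)}

Joining Student and Course on title yields {(bio, Vega, Cal, 34), (bio, Vega, Ivy, 30), (k2, Atlas, Gus, 12), (k2, Atlas, Hal, 22), (k2, Atlas, Ivy, 15), (law, Atlas, Gus, 12), (law, Atlas, Hal, 22), (law, Atlas, Ivy, 15), (p2, Atlas, Gus, 12), (p2, Atlas, Hal, 22), (p2, Atlas, Ivy, 15), (p2, Vega, Cal, 34), (p2, Vega, Ivy, 30), (qa, Atlas, Gus, 12), (qa, Atlas, Hal, 22), (qa, Atlas, Ivy, 15), (x3, Orion, Cal, 30)}.
π_{room, cid, sname} gives {(12, k2, Gus), (12, law, Gus), (12, p2, Gus), (12, qa, Gus), (15, k2, Ivy), (15, law, Ivy), (15, p2, Ivy), (15, qa, Ivy), (22, k2, Hal), (22, law, Hal), (22, p2, Hal), (22, qa, Hal), (30, bio, Ivy), (30, p2, Ivy), (30, x3, Cal), (34, bio, Cal), (34, p2, Cal)}.
Filtering on room ≤ 12 leaves {(12, k2, Gus), (12, law, Gus), (12, p2, Gus), (12, qa, Gus)}.
π_{cid, room} gives {(k2, 12), (law, 12), (p2, 12), (qa, 12)}.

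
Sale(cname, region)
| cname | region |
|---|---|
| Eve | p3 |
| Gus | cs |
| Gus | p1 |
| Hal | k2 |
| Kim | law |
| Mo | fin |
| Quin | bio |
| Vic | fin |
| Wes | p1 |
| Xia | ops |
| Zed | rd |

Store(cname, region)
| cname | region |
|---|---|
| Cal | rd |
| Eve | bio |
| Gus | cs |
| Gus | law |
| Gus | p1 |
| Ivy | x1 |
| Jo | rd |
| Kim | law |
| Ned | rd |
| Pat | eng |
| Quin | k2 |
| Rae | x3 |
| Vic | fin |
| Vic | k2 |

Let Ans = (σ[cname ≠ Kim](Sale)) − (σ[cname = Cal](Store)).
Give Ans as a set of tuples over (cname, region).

{(Eve, p3), (Gus, cs), (Gus, p1), (Hal, k2), (Mo, fin), (Quin, bio), (Vic, fin), (Wes, p1), (Xia, ops), (Zed, rd)}

σ[cname ≠ Kim]: keep tuples satisfying cname ≠ Kim → {(Eve, p3), (Gus, cs), (Gus, p1), (Hal, k2), (Mo, fin), (Quin, bio), (Vic, fin), (Wes, p1), (Xia, ops), (Zed, rd)}
σ[cname = Cal]: keep tuples satisfying cname = Cal → {(Cal, rd)}
Set difference of the two operands is {(Eve, p3), (Gus, cs), (Gus, p1), (Hal, k2), (Mo, fin), (Quin, bio), (Vic, fin), (Wes, p1), (Xia, ops), (Zed, rd)}.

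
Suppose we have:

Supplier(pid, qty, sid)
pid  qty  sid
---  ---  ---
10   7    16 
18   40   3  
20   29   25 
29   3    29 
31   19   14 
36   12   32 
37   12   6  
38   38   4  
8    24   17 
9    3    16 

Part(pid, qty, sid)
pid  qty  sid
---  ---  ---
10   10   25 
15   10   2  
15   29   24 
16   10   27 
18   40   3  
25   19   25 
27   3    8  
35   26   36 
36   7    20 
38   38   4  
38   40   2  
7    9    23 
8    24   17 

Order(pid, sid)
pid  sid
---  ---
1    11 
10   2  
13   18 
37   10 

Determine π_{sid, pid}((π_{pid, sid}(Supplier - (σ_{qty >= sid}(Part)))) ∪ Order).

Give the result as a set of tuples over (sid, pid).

{(10, 37), (11, 1), (14, 31), (16, 10), (16, 9), (18, 13), (2, 10), (25, 20), (29, 29), (32, 36), (6, 37)}

Selection qty >= sid: {(15, 10, 2), (15, 29, 24), (18, 40, 3), (38, 38, 4), (38, 40, 2), (8, 24, 17)}
Taking the difference: {(10, 7, 16), (20, 29, 25), (29, 3, 29), (31, 19, 14), (36, 12, 32), (37, 12, 6), (9, 3, 16)}
π_{pid, sid} gives {(10, 16), (20, 25), (29, 29), (31, 14), (36, 32), (37, 6), (9, 16)}.
Taking the union: {(1, 11), (10, 16), (10, 2), (13, 18), (20, 25), (29, 29), (31, 14), (36, 32), (37, 10), (37, 6), (9, 16)}
π_{sid, pid} gives {(10, 37), (11, 1), (14, 31), (16, 10), (16, 9), (18, 13), (2, 10), (25, 20), (29, 29), (32, 36), (6, 37)}.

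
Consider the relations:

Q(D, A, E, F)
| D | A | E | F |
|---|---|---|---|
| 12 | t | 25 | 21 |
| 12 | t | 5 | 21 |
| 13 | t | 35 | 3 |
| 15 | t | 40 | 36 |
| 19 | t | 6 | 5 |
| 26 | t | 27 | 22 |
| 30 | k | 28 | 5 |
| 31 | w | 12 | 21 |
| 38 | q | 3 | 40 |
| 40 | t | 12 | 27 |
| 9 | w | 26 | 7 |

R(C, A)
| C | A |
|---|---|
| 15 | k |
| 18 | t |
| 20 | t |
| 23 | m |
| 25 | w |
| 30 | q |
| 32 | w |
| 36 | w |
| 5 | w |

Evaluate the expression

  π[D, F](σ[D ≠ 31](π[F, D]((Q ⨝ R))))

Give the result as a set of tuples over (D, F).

Natural join on A: {(12, t, 25, 21, 18), (12, t, 25, 21, 20), (12, t, 5, 21, 18), (12, t, 5, 21, 20), (13, t, 35, 3, 18), (13, t, 35, 3, 20), (15, t, 40, 36, 18), (15, t, 40, 36, 20), (19, t, 6, 5, 18), (19, t, 6, 5, 20), (26, t, 27, 22, 18), (26, t, 27, 22, 20), (30, k, 28, 5, 15), (31, w, 12, 21, 25), (31, w, 12, 21, 32), (31, w, 12, 21, 36), (31, w, 12, 21, 5), (38, q, 3, 40, 30), (40, t, 12, 27, 18), (40, t, 12, 27, 20), (9, w, 26, 7, 25), (9, w, 26, 7, 32), (9, w, 26, 7, 36), (9, w, 26, 7, 5)}
Keep only column(s) F, D (14 duplicate(s) eliminated): {(21, 12), (21, 31), (22, 26), (27, 40), (3, 13), (36, 15), (40, 38), (5, 19), (5, 30), (7, 9)}
σ[D ≠ 31]: keep tuples satisfying D ≠ 31 → {(21, 12), (22, 26), (27, 40), (3, 13), (36, 15), (40, 38), (5, 19), (5, 30), (7, 9)}
Keep only column(s) D, F: {(12, 21), (13, 3), (15, 36), (19, 5), (26, 22), (30, 5), (38, 40), (40, 27), (9, 7)}

{(12, 21), (13, 3), (15, 36), (19, 5), (26, 22), (30, 5), (38, 40), (40, 27), (9, 7)}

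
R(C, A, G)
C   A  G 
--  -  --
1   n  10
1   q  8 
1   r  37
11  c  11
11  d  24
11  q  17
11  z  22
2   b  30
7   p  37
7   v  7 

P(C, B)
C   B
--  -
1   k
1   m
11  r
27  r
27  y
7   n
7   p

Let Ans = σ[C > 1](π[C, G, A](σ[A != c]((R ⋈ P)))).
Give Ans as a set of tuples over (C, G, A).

Joining R and P on C yields {(1, n, 10, k), (1, n, 10, m), (1, q, 8, k), (1, q, 8, m), (1, r, 37, k), (1, r, 37, m), (11, c, 11, r), (11, d, 24, r), (11, q, 17, r), (11, z, 22, r), (7, p, 37, n), (7, p, 37, p), (7, v, 7, n), (7, v, 7, p)}.
Selection A != c: {(1, n, 10, k), (1, n, 10, m), (1, q, 8, k), (1, q, 8, m), (1, r, 37, k), (1, r, 37, m), (11, d, 24, r), (11, q, 17, r), (11, z, 22, r), (7, p, 37, n), (7, p, 37, p), (7, v, 7, n), (7, v, 7, p)}
π_{C, G, A} gives {(1, 10, n), (1, 37, r), (1, 8, q), (11, 17, q), (11, 22, z), (11, 24, d), (7, 37, p), (7, 7, v)} (5 duplicate(s) eliminated).
Selection C > 1: {(11, 17, q), (11, 22, z), (11, 24, d), (7, 37, p), (7, 7, v)}

{(11, 17, q), (11, 22, z), (11, 24, d), (7, 37, p), (7, 7, v)}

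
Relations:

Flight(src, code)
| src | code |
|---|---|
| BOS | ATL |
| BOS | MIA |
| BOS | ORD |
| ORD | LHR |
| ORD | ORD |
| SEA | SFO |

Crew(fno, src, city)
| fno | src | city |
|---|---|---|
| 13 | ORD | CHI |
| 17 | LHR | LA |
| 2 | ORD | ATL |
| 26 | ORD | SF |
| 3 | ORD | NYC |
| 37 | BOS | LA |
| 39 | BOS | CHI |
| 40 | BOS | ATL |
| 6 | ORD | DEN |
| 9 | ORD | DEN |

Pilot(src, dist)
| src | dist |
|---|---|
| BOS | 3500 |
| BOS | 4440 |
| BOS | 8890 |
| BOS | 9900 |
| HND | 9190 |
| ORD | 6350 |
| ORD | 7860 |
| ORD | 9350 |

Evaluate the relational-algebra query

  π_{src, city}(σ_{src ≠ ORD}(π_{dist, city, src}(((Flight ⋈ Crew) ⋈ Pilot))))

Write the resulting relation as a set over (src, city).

{(BOS, ATL), (BOS, CHI), (BOS, LA)}

Natural join on src: {(BOS, ATL, 37, LA), (BOS, ATL, 39, CHI), (BOS, ATL, 40, ATL), (BOS, MIA, 37, LA), (BOS, MIA, 39, CHI), (BOS, MIA, 40, ATL), (BOS, ORD, 37, LA), (BOS, ORD, 39, CHI), (BOS, ORD, 40, ATL), (ORD, LHR, 13, CHI), (ORD, LHR, 2, ATL), (ORD, LHR, 26, SF), (ORD, LHR, 3, NYC), (ORD, LHR, 6, DEN), (ORD, LHR, 9, DEN), (ORD, ORD, 13, CHI), (ORD, ORD, 2, ATL), (ORD, ORD, 26, SF), (ORD, ORD, 3, NYC), (ORD, ORD, 6, DEN), (ORD, ORD, 9, DEN)}
Natural join on src: {(BOS, ATL, 37, LA, 3500), (BOS, ATL, 37, LA, 4440), (BOS, ATL, 37, LA, 8890), (BOS, ATL, 37, LA, 9900), (BOS, ATL, 39, CHI, 3500), (BOS, ATL, 39, CHI, 4440), (BOS, ATL, 39, CHI, 8890), (BOS, ATL, 39, CHI, 9900), (BOS, ATL, 40, ATL, 3500), (BOS, ATL, 40, ATL, 4440), (BOS, ATL, 40, ATL, 8890), (BOS, ATL, 40, ATL, 9900), (BOS, MIA, 37, LA, 3500), (BOS, MIA, 37, LA, 4440), (BOS, MIA, 37, LA, 8890), (BOS, MIA, 37, LA, 9900), (BOS, MIA, 39, CHI, 3500), (BOS, MIA, 39, CHI, 4440), (BOS, MIA, 39, CHI, 8890), (BOS, MIA, 39, CHI, 9900), (BOS, MIA, 40, ATL, 3500), (BOS, MIA, 40, ATL, 4440), (BOS, MIA, 40, ATL, 8890), (BOS, MIA, 40, ATL, 9900), (BOS, ORD, 37, LA, 3500), (BOS, ORD, 37, LA, 4440), (BOS, ORD, 37, LA, 8890), (BOS, ORD, 37, LA, 9900), (BOS, ORD, 39, CHI, 3500), (BOS, ORD, 39, CHI, 4440), (BOS, ORD, 39, CHI, 8890), (BOS, ORD, 39, CHI, 9900), (BOS, ORD, 40, ATL, 3500), (BOS, ORD, 40, ATL, 4440), (BOS, ORD, 40, ATL, 8890), (BOS, ORD, 40, ATL, 9900), (ORD, LHR, 13, CHI, 6350), (ORD, LHR, 13, CHI, 7860), (ORD, LHR, 13, CHI, 9350), (ORD, LHR, 2, ATL, 6350), (ORD, LHR, 2, ATL, 7860), (ORD, LHR, 2, ATL, 9350), (ORD, LHR, 26, SF, 6350), (ORD, LHR, 26, SF, 7860), (ORD, LHR, 26, SF, 9350), (ORD, LHR, 3, NYC, 6350), (ORD, LHR, 3, NYC, 7860), (ORD, LHR, 3, NYC, 9350), (ORD, LHR, 6, DEN, 6350), (ORD, LHR, 6, DEN, 7860), (ORD, LHR, 6, DEN, 9350), (ORD, LHR, 9, DEN, 6350), (ORD, LHR, 9, DEN, 7860), (ORD, LHR, 9, DEN, 9350), (ORD, ORD, 13, CHI, 6350), (ORD, ORD, 13, CHI, 7860), (ORD, ORD, 13, CHI, 9350), (ORD, ORD, 2, ATL, 6350), (ORD, ORD, 2, ATL, 7860), (ORD, ORD, 2, ATL, 9350), (ORD, ORD, 26, SF, 6350), (ORD, ORD, 26, SF, 7860), (ORD, ORD, 26, SF, 9350), (ORD, ORD, 3, NYC, 6350), (ORD, ORD, 3, NYC, 7860), (ORD, ORD, 3, NYC, 9350), (ORD, ORD, 6, DEN, 6350), (ORD, ORD, 6, DEN, 7860), (ORD, ORD, 6, DEN, 9350), (ORD, ORD, 9, DEN, 6350), (ORD, ORD, 9, DEN, 7860), (ORD, ORD, 9, DEN, 9350)}
Projecting to dist, city, src (45 duplicate(s) eliminated): {(3500, ATL, BOS), (3500, CHI, BOS), (3500, LA, BOS), (4440, ATL, BOS), (4440, CHI, BOS), (4440, LA, BOS), (6350, ATL, ORD), (6350, CHI, ORD), (6350, DEN, ORD), (6350, NYC, ORD), (6350, SF, ORD), (7860, ATL, ORD), (7860, CHI, ORD), (7860, DEN, ORD), (7860, NYC, ORD), (7860, SF, ORD), (8890, ATL, BOS), (8890, CHI, BOS), (8890, LA, BOS), (9350, ATL, ORD), (9350, CHI, ORD), (9350, DEN, ORD), (9350, NYC, ORD), (9350, SF, ORD), (9900, ATL, BOS), (9900, CHI, BOS), (9900, LA, BOS)}
Selection src ≠ ORD: {(3500, ATL, BOS), (3500, CHI, BOS), (3500, LA, BOS), (4440, ATL, BOS), (4440, CHI, BOS), (4440, LA, BOS), (8890, ATL, BOS), (8890, CHI, BOS), (8890, LA, BOS), (9900, ATL, BOS), (9900, CHI, BOS), (9900, LA, BOS)}
Projecting to src, city (9 duplicate(s) eliminated): {(BOS, ATL), (BOS, CHI), (BOS, LA)}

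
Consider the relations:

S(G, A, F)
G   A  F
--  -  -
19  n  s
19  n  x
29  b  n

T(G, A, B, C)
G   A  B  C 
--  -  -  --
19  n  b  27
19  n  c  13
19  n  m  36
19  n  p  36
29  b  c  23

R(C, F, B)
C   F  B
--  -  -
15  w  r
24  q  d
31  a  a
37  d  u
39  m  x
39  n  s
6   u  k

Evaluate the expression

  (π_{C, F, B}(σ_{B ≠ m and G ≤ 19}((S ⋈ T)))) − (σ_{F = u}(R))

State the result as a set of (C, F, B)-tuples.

{(13, s, c), (13, x, c), (27, s, b), (27, x, b), (36, s, p), (36, x, p)}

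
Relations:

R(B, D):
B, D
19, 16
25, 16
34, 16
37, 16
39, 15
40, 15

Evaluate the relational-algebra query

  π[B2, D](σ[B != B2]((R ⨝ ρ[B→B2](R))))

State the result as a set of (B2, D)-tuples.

ρ[B→B2]: schema becomes (B2, D); tuples unchanged.
Joining R and ρ[B→B2](R) on D yields {(19, 16, 19), (19, 16, 25), (19, 16, 34), (19, 16, 37), (25, 16, 19), (25, 16, 25), (25, 16, 34), (25, 16, 37), (34, 16, 19), (34, 16, 25), (34, 16, 34), (34, 16, 37), (37, 16, 19), (37, 16, 25), (37, 16, 34), (37, 16, 37), (39, 15, 39), (39, 15, 40), (40, 15, 39), (40, 15, 40)}.
Filtering on B != B2 leaves {(19, 16, 25), (19, 16, 34), (19, 16, 37), (25, 16, 19), (25, 16, 34), (25, 16, 37), (34, 16, 19), (34, 16, 25), (34, 16, 37), (37, 16, 19), (37, 16, 25), (37, 16, 34), (39, 15, 40), (40, 15, 39)}.
π_{B2, D} gives {(19, 16), (25, 16), (34, 16), (37, 16), (39, 15), (40, 15)} (8 duplicate(s) eliminated).

{(19, 16), (25, 16), (34, 16), (37, 16), (39, 15), (40, 15)}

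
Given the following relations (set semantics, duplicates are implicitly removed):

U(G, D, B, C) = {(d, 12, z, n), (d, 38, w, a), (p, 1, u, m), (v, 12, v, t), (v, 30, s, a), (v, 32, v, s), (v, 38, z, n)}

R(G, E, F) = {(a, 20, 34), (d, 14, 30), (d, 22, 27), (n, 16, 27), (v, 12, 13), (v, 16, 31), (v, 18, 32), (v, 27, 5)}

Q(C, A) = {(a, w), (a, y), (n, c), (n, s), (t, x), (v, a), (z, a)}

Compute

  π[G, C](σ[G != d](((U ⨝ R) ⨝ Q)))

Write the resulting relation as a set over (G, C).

Natural join on G: {(d, 12, z, n, 14, 30), (d, 12, z, n, 22, 27), (d, 38, w, a, 14, 30), (d, 38, w, a, 22, 27), (v, 12, v, t, 12, 13), (v, 12, v, t, 16, 31), (v, 12, v, t, 18, 32), (v, 12, v, t, 27, 5), (v, 30, s, a, 12, 13), (v, 30, s, a, 16, 31), (v, 30, s, a, 18, 32), (v, 30, s, a, 27, 5), (v, 32, v, s, 12, 13), (v, 32, v, s, 16, 31), (v, 32, v, s, 18, 32), (v, 32, v, s, 27, 5), (v, 38, z, n, 12, 13), (v, 38, z, n, 16, 31), (v, 38, z, n, 18, 32), (v, 38, z, n, 27, 5)}
Natural join on C: {(d, 12, z, n, 14, 30, c), (d, 12, z, n, 14, 30, s), (d, 12, z, n, 22, 27, c), (d, 12, z, n, 22, 27, s), (d, 38, w, a, 14, 30, w), (d, 38, w, a, 14, 30, y), (d, 38, w, a, 22, 27, w), (d, 38, w, a, 22, 27, y), (v, 12, v, t, 12, 13, x), (v, 12, v, t, 16, 31, x), (v, 12, v, t, 18, 32, x), (v, 12, v, t, 27, 5, x), (v, 30, s, a, 12, 13, w), (v, 30, s, a, 12, 13, y), (v, 30, s, a, 16, 31, w), (v, 30, s, a, 16, 31, y), (v, 30, s, a, 18, 32, w), (v, 30, s, a, 18, 32, y), (v, 30, s, a, 27, 5, w), (v, 30, s, a, 27, 5, y), (v, 38, z, n, 12, 13, c), (v, 38, z, n, 12, 13, s), (v, 38, z, n, 16, 31, c), (v, 38, z, n, 16, 31, s), (v, 38, z, n, 18, 32, c), (v, 38, z, n, 18, 32, s), (v, 38, z, n, 27, 5, c), (v, 38, z, n, 27, 5, s)}
Apply σ_{G != d}; surviving tuples: {(v, 12, v, t, 12, 13, x), (v, 12, v, t, 16, 31, x), (v, 12, v, t, 18, 32, x), (v, 12, v, t, 27, 5, x), (v, 30, s, a, 12, 13, w), (v, 30, s, a, 12, 13, y), (v, 30, s, a, 16, 31, w), (v, 30, s, a, 16, 31, y), (v, 30, s, a, 18, 32, w), (v, 30, s, a, 18, 32, y), (v, 30, s, a, 27, 5, w), (v, 30, s, a, 27, 5, y), (v, 38, z, n, 12, 13, c), (v, 38, z, n, 12, 13, s), (v, 38, z, n, 16, 31, c), (v, 38, z, n, 16, 31, s), (v, 38, z, n, 18, 32, c), (v, 38, z, n, 18, 32, s), (v, 38, z, n, 27, 5, c), (v, 38, z, n, 27, 5, s)}
Projecting to G, C (17 duplicate(s) eliminated): {(v, a), (v, n), (v, t)}

{(v, a), (v, n), (v, t)}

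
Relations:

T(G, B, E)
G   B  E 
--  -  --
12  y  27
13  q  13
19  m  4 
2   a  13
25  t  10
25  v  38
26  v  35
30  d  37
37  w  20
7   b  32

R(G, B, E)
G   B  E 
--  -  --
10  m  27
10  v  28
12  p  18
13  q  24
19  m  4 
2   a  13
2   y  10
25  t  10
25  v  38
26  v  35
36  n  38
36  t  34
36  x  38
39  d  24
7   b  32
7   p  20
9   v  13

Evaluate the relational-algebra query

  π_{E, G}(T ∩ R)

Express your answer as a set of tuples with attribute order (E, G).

Taking the intersection: {(19, m, 4), (2, a, 13), (25, t, 10), (25, v, 38), (26, v, 35), (7, b, 32)}
π[E, G]: project onto (E, G) → {(10, 25), (13, 2), (32, 7), (35, 26), (38, 25), (4, 19)}

{(10, 25), (13, 2), (32, 7), (35, 26), (38, 25), (4, 19)}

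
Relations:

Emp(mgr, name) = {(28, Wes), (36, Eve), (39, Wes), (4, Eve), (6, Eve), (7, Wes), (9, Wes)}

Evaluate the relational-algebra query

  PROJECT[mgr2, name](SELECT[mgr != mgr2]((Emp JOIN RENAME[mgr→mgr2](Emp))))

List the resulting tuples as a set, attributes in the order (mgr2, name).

ρ[mgr→mgr2]: schema becomes (mgr2, name); tuples unchanged.
Natural join on name: {(28, Wes, 28), (28, Wes, 39), (28, Wes, 7), (28, Wes, 9), (36, Eve, 36), (36, Eve, 4), (36, Eve, 6), (39, Wes, 28), (39, Wes, 39), (39, Wes, 7), (39, Wes, 9), (4, Eve, 36), (4, Eve, 4), (4, Eve, 6), (6, Eve, 36), (6, Eve, 4), (6, Eve, 6), (7, Wes, 28), (7, Wes, 39), (7, Wes, 7), (7, Wes, 9), (9, Wes, 28), (9, Wes, 39), (9, Wes, 7), (9, Wes, 9)}
Filtering on mgr != mgr2 leaves {(28, Wes, 39), (28, Wes, 7), (28, Wes, 9), (36, Eve, 4), (36, Eve, 6), (39, Wes, 28), (39, Wes, 7), (39, Wes, 9), (4, Eve, 36), (4, Eve, 6), (6, Eve, 36), (6, Eve, 4), (7, Wes, 28), (7, Wes, 39), (7, Wes, 9), (9, Wes, 28), (9, Wes, 39), (9, Wes, 7)}.
π_{mgr2, name} gives {(28, Wes), (36, Eve), (39, Wes), (4, Eve), (6, Eve), (7, Wes), (9, Wes)} (11 duplicate(s) eliminated).

{(28, Wes), (36, Eve), (39, Wes), (4, Eve), (6, Eve), (7, Wes), (9, Wes)}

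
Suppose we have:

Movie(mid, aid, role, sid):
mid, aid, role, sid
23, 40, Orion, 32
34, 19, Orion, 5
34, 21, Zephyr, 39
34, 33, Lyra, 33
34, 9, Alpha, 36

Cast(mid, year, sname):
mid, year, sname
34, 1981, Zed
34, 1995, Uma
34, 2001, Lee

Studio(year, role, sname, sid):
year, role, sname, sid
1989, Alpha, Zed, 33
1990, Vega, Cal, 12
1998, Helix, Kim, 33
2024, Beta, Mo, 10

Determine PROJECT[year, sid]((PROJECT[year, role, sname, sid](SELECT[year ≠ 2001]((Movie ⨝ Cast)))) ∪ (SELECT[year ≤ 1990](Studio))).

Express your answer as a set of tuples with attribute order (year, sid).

{(1981, 33), (1981, 36), (1981, 39), (1981, 5), (1989, 33), (1990, 12), (1995, 33), (1995, 36), (1995, 39), (1995, 5)}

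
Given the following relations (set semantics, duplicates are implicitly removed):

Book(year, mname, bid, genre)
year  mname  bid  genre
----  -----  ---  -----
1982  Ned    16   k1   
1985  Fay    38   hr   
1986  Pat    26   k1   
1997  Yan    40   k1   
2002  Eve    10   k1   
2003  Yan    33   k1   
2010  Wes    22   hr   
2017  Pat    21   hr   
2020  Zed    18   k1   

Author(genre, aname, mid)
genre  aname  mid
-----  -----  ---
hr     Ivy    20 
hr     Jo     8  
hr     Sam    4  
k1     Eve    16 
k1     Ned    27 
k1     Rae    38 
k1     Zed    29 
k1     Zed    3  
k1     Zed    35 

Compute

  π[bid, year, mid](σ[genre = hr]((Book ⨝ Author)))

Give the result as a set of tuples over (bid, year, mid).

{(21, 2017, 20), (21, 2017, 4), (21, 2017, 8), (22, 2010, 20), (22, 2010, 4), (22, 2010, 8), (38, 1985, 20), (38, 1985, 4), (38, 1985, 8)}

Joining Book and Author on genre yields {(1982, Ned, 16, k1, Eve, 16), (1982, Ned, 16, k1, Ned, 27), (1982, Ned, 16, k1, Rae, 38), (1982, Ned, 16, k1, Zed, 29), (1982, Ned, 16, k1, Zed, 3), (1982, Ned, 16, k1, Zed, 35), (1985, Fay, 38, hr, Ivy, 20), (1985, Fay, 38, hr, Jo, 8), (1985, Fay, 38, hr, Sam, 4), (1986, Pat, 26, k1, Eve, 16), (1986, Pat, 26, k1, Ned, 27), (1986, Pat, 26, k1, Rae, 38), (1986, Pat, 26, k1, Zed, 29), (1986, Pat, 26, k1, Zed, 3), (1986, Pat, 26, k1, Zed, 35), (1997, Yan, 40, k1, Eve, 16), (1997, Yan, 40, k1, Ned, 27), (1997, Yan, 40, k1, Rae, 38), (1997, Yan, 40, k1, Zed, 29), (1997, Yan, 40, k1, Zed, 3), (1997, Yan, 40, k1, Zed, 35), (2002, Eve, 10, k1, Eve, 16), (2002, Eve, 10, k1, Ned, 27), (2002, Eve, 10, k1, Rae, 38), (2002, Eve, 10, k1, Zed, 29), (2002, Eve, 10, k1, Zed, 3), (2002, Eve, 10, k1, Zed, 35), (2003, Yan, 33, k1, Eve, 16), (2003, Yan, 33, k1, Ned, 27), (2003, Yan, 33, k1, Rae, 38), (2003, Yan, 33, k1, Zed, 29), (2003, Yan, 33, k1, Zed, 3), (2003, Yan, 33, k1, Zed, 35), (2010, Wes, 22, hr, Ivy, 20), (2010, Wes, 22, hr, Jo, 8), (2010, Wes, 22, hr, Sam, 4), (2017, Pat, 21, hr, Ivy, 20), (2017, Pat, 21, hr, Jo, 8), (2017, Pat, 21, hr, Sam, 4), (2020, Zed, 18, k1, Eve, 16), (2020, Zed, 18, k1, Ned, 27), (2020, Zed, 18, k1, Rae, 38), (2020, Zed, 18, k1, Zed, 29), (2020, Zed, 18, k1, Zed, 3), (2020, Zed, 18, k1, Zed, 35)}.
Filtering on genre = hr leaves {(1985, Fay, 38, hr, Ivy, 20), (1985, Fay, 38, hr, Jo, 8), (1985, Fay, 38, hr, Sam, 4), (2010, Wes, 22, hr, Ivy, 20), (2010, Wes, 22, hr, Jo, 8), (2010, Wes, 22, hr, Sam, 4), (2017, Pat, 21, hr, Ivy, 20), (2017, Pat, 21, hr, Jo, 8), (2017, Pat, 21, hr, Sam, 4)}.
π[bid, year, mid]: project onto (bid, year, mid) → {(21, 2017, 20), (21, 2017, 4), (21, 2017, 8), (22, 2010, 20), (22, 2010, 4), (22, 2010, 8), (38, 1985, 20), (38, 1985, 4), (38, 1985, 8)}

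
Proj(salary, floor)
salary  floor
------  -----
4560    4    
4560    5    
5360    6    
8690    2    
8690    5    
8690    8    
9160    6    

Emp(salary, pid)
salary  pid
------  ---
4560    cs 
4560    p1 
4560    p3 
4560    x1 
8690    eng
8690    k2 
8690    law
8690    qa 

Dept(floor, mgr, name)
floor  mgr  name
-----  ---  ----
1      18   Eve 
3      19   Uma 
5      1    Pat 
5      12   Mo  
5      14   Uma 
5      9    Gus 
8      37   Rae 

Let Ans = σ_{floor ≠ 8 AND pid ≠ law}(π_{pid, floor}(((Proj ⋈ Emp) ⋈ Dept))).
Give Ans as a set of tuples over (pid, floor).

Natural join on salary: {(4560, 4, cs), (4560, 4, p1), (4560, 4, p3), (4560, 4, x1), (4560, 5, cs), (4560, 5, p1), (4560, 5, p3), (4560, 5, x1), (8690, 2, eng), (8690, 2, k2), (8690, 2, law), (8690, 2, qa), (8690, 5, eng), (8690, 5, k2), (8690, 5, law), (8690, 5, qa), (8690, 8, eng), (8690, 8, k2), (8690, 8, law), (8690, 8, qa)}
Natural join on floor: {(4560, 5, cs, 1, Pat), (4560, 5, cs, 12, Mo), (4560, 5, cs, 14, Uma), (4560, 5, cs, 9, Gus), (4560, 5, p1, 1, Pat), (4560, 5, p1, 12, Mo), (4560, 5, p1, 14, Uma), (4560, 5, p1, 9, Gus), (4560, 5, p3, 1, Pat), (4560, 5, p3, 12, Mo), (4560, 5, p3, 14, Uma), (4560, 5, p3, 9, Gus), (4560, 5, x1, 1, Pat), (4560, 5, x1, 12, Mo), (4560, 5, x1, 14, Uma), (4560, 5, x1, 9, Gus), (8690, 5, eng, 1, Pat), (8690, 5, eng, 12, Mo), (8690, 5, eng, 14, Uma), (8690, 5, eng, 9, Gus), (8690, 5, k2, 1, Pat), (8690, 5, k2, 12, Mo), (8690, 5, k2, 14, Uma), (8690, 5, k2, 9, Gus), (8690, 5, law, 1, Pat), (8690, 5, law, 12, Mo), (8690, 5, law, 14, Uma), (8690, 5, law, 9, Gus), (8690, 5, qa, 1, Pat), (8690, 5, qa, 12, Mo), (8690, 5, qa, 14, Uma), (8690, 5, qa, 9, Gus), (8690, 8, eng, 37, Rae), (8690, 8, k2, 37, Rae), (8690, 8, law, 37, Rae), (8690, 8, qa, 37, Rae)}
Projecting to pid, floor (24 duplicate(s) eliminated): {(cs, 5), (eng, 5), (eng, 8), (k2, 5), (k2, 8), (law, 5), (law, 8), (p1, 5), (p3, 5), (qa, 5), (qa, 8), (x1, 5)}
Selection floor ≠ 8 AND pid ≠ law: {(cs, 5), (eng, 5), (k2, 5), (p1, 5), (p3, 5), (qa, 5), (x1, 5)}

{(cs, 5), (eng, 5), (k2, 5), (p1, 5), (p3, 5), (qa, 5), (x1, 5)}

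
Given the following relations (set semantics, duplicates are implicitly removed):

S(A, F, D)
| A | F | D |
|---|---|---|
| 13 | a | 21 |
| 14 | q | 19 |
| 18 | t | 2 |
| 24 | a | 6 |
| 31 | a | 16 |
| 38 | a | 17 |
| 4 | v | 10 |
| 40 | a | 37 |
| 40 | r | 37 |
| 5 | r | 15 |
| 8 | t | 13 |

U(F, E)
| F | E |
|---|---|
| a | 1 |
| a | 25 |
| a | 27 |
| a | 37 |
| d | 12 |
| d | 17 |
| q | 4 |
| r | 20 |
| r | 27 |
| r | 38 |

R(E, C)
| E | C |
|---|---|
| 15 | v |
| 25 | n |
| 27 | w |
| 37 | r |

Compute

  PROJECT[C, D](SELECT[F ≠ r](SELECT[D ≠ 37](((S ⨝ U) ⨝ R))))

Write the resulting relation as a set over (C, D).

{(n, 16), (n, 17), (n, 21), (n, 6), (r, 16), (r, 17), (r, 21), (r, 6), (w, 16), (w, 17), (w, 21), (w, 6)}

Natural join on F: {(13, a, 21, 1), (13, a, 21, 25), (13, a, 21, 27), (13, a, 21, 37), (14, q, 19, 4), (24, a, 6, 1), (24, a, 6, 25), (24, a, 6, 27), (24, a, 6, 37), (31, a, 16, 1), (31, a, 16, 25), (31, a, 16, 27), (31, a, 16, 37), (38, a, 17, 1), (38, a, 17, 25), (38, a, 17, 27), (38, a, 17, 37), (40, a, 37, 1), (40, a, 37, 25), (40, a, 37, 27), (40, a, 37, 37), (40, r, 37, 20), (40, r, 37, 27), (40, r, 37, 38), (5, r, 15, 20), (5, r, 15, 27), (5, r, 15, 38)}
Natural join on E: {(13, a, 21, 25, n), (13, a, 21, 27, w), (13, a, 21, 37, r), (24, a, 6, 25, n), (24, a, 6, 27, w), (24, a, 6, 37, r), (31, a, 16, 25, n), (31, a, 16, 27, w), (31, a, 16, 37, r), (38, a, 17, 25, n), (38, a, 17, 27, w), (38, a, 17, 37, r), (40, a, 37, 25, n), (40, a, 37, 27, w), (40, a, 37, 37, r), (40, r, 37, 27, w), (5, r, 15, 27, w)}
σ[D ≠ 37]: keep tuples satisfying D ≠ 37 → {(13, a, 21, 25, n), (13, a, 21, 27, w), (13, a, 21, 37, r), (24, a, 6, 25, n), (24, a, 6, 27, w), (24, a, 6, 37, r), (31, a, 16, 25, n), (31, a, 16, 27, w), (31, a, 16, 37, r), (38, a, 17, 25, n), (38, a, 17, 27, w), (38, a, 17, 37, r), (5, r, 15, 27, w)}
σ[F ≠ r]: keep tuples satisfying F ≠ r → {(13, a, 21, 25, n), (13, a, 21, 27, w), (13, a, 21, 37, r), (24, a, 6, 25, n), (24, a, 6, 27, w), (24, a, 6, 37, r), (31, a, 16, 25, n), (31, a, 16, 27, w), (31, a, 16, 37, r), (38, a, 17, 25, n), (38, a, 17, 27, w), (38, a, 17, 37, r)}
Projecting to C, D: {(n, 16), (n, 17), (n, 21), (n, 6), (r, 16), (r, 17), (r, 21), (r, 6), (w, 16), (w, 17), (w, 21), (w, 6)}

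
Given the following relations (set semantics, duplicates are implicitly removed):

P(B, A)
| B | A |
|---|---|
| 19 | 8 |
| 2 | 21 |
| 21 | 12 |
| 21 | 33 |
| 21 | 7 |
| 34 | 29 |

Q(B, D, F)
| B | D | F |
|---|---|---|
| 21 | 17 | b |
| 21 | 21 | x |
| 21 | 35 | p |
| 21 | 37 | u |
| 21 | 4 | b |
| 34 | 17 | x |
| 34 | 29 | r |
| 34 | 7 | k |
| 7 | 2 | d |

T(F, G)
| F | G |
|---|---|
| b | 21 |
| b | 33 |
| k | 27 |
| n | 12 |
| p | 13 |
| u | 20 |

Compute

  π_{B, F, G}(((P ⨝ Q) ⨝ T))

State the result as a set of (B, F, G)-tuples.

{(21, b, 21), (21, b, 33), (21, p, 13), (21, u, 20), (34, k, 27)}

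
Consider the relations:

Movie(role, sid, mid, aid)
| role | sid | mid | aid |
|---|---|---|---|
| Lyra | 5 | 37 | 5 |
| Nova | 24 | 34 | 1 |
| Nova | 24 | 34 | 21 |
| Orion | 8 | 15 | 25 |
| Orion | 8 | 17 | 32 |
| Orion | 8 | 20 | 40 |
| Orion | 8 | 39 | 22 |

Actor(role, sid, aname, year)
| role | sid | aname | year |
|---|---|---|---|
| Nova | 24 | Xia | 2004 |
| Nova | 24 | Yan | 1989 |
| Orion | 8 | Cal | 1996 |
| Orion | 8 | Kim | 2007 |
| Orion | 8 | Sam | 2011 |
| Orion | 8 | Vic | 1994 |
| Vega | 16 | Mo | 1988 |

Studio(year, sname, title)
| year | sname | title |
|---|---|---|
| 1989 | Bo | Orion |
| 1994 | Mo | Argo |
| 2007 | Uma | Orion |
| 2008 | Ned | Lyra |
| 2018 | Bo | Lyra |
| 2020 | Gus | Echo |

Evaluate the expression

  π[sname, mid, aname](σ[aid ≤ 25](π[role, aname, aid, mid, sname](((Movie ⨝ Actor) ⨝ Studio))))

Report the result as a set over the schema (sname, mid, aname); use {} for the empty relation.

{(Bo, 34, Yan), (Mo, 15, Vic), (Mo, 39, Vic), (Uma, 15, Kim), (Uma, 39, Kim)}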